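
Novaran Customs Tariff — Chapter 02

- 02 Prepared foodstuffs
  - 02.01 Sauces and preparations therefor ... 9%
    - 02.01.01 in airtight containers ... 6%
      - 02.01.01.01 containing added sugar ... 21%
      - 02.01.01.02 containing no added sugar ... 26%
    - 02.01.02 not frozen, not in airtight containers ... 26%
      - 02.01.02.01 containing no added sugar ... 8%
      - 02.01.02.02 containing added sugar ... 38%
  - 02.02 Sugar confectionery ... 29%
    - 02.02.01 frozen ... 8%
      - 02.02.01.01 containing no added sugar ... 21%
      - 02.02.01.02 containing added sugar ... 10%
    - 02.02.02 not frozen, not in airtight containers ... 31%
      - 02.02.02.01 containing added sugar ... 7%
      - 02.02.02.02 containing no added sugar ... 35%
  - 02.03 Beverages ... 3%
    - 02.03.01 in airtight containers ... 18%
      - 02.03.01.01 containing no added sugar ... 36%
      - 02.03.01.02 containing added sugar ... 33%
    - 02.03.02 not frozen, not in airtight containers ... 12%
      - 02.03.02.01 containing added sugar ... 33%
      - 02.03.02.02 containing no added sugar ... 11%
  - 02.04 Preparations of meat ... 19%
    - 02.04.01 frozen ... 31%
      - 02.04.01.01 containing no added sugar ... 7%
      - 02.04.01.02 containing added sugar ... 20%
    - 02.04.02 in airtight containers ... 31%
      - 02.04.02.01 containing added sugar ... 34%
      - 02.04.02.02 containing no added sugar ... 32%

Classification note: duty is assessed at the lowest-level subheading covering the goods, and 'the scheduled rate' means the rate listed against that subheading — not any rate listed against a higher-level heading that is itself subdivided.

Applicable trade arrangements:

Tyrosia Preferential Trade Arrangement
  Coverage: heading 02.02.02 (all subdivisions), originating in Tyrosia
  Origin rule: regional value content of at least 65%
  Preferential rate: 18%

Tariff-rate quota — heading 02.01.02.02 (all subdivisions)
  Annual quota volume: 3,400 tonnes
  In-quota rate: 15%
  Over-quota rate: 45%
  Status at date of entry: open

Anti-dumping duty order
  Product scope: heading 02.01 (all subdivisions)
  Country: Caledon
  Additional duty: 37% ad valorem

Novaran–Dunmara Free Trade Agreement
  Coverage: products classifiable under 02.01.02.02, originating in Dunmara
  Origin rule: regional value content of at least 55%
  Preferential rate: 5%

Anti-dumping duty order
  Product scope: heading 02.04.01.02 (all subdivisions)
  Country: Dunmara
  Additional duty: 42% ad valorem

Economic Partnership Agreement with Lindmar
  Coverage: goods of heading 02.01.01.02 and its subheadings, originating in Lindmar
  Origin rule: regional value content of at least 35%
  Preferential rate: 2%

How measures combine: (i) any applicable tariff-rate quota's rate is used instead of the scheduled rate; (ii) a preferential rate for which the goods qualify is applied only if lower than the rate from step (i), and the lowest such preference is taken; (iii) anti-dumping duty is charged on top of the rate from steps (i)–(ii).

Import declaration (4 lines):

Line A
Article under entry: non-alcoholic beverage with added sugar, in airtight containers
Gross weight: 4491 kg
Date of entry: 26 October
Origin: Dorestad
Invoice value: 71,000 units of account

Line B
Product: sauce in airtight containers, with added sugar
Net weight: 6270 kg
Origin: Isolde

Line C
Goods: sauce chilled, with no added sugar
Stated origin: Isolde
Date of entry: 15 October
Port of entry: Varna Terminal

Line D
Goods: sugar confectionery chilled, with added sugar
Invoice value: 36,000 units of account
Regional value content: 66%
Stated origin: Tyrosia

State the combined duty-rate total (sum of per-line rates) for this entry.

69%

Line A: non-alcoholic beverage → 02.03; in airtight containers → 02.03.01; with added sugar → 02.03.01.02. Scheduled 33%. No special measure applies. → 33%.
Line B: sauce → 02.01; in airtight containers → 02.01.01; with added sugar → 02.01.01.01. Scheduled 21%. No special measure applies. → 21%.
Line C: sauce → 02.01; chilled → 02.01.02; with no added sugar → 02.01.02.01. Scheduled 8%. No special measure applies. → 8%.
Line D: sugar confectionery → 02.02; chilled → 02.02.02; with added sugar → 02.02.02.01. Scheduled 7%. Tyrosia agreement on 02.02.02: RVC ≥ 65% → 18% available; preference 18% not lower than 7% → no reduction. → 7%.
Sum: 33% + 21% + 8% + 7% = 69%.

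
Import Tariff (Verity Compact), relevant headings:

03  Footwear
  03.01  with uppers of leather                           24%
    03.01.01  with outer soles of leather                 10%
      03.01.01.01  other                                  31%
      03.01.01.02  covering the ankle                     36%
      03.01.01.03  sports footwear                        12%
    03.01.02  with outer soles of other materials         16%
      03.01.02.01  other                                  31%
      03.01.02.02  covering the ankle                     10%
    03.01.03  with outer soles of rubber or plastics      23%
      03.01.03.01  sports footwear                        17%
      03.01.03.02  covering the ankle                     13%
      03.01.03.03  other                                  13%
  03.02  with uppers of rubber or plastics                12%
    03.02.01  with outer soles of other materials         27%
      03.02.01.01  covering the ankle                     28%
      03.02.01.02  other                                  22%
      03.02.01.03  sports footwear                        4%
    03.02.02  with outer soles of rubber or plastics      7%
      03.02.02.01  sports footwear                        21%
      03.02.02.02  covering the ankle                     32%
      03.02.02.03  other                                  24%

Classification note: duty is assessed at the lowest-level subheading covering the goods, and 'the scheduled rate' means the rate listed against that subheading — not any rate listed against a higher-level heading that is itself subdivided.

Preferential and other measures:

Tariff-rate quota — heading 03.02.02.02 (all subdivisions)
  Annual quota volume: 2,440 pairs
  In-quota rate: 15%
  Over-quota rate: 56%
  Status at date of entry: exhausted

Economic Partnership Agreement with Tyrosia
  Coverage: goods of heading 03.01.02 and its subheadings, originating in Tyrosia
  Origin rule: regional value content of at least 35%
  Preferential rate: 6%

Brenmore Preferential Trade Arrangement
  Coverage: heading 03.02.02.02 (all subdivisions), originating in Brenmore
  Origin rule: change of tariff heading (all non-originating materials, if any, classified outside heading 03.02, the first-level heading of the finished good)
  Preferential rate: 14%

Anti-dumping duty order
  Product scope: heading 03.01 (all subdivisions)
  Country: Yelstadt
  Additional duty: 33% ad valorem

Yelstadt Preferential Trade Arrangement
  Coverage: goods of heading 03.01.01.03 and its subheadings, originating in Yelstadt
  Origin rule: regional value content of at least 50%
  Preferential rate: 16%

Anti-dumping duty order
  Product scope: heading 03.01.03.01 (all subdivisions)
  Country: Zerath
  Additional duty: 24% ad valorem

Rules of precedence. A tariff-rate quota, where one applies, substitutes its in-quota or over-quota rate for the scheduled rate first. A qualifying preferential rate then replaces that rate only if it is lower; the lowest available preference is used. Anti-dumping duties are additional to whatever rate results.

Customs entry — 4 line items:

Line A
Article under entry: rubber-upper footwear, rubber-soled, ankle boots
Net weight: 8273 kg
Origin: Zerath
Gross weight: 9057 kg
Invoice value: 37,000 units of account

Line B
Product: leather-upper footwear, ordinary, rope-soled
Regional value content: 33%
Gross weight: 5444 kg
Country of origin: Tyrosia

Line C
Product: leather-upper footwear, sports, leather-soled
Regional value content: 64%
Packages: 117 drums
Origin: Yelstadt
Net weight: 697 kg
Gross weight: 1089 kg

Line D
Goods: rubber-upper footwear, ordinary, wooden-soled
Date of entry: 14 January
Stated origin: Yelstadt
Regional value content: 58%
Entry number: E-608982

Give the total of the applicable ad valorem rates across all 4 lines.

Line A: rubber-upper → 03.02; rubber-soled → 03.02.02; ankle boots → 03.02.02.02. Scheduled 32%. quota on 03.02.02.02 exhausted → over-quota 56%. → 56%.
Line B: leather-upper → 03.01; rope-soled → 03.01.02; ordinary → 03.01.02.01. Scheduled 31%. Tyrosia agreement on 03.01.02: RVC < 35%. → 31%.
Line C: leather-upper → 03.01; leather-soled → 03.01.01; sports → 03.01.01.03. Scheduled 12%. Yelstadt agreement on 03.01.01.03: RVC ≥ 50% → 16% available; preference 16% not lower than 12% → no reduction; anti-dumping (Yelstadt, 03.01): +33%; total 12% + 33% = 45%. → 45%.
Line D: rubber-upper → 03.02; wooden-soled → 03.02.01; ordinary → 03.02.01.02. Scheduled 22%. Yelstadt agreement on 03.01.01.03: 03.02.01.02 not covered. → 22%.
Sum: 56% + 31% + 45% + 22% = 154%.

154%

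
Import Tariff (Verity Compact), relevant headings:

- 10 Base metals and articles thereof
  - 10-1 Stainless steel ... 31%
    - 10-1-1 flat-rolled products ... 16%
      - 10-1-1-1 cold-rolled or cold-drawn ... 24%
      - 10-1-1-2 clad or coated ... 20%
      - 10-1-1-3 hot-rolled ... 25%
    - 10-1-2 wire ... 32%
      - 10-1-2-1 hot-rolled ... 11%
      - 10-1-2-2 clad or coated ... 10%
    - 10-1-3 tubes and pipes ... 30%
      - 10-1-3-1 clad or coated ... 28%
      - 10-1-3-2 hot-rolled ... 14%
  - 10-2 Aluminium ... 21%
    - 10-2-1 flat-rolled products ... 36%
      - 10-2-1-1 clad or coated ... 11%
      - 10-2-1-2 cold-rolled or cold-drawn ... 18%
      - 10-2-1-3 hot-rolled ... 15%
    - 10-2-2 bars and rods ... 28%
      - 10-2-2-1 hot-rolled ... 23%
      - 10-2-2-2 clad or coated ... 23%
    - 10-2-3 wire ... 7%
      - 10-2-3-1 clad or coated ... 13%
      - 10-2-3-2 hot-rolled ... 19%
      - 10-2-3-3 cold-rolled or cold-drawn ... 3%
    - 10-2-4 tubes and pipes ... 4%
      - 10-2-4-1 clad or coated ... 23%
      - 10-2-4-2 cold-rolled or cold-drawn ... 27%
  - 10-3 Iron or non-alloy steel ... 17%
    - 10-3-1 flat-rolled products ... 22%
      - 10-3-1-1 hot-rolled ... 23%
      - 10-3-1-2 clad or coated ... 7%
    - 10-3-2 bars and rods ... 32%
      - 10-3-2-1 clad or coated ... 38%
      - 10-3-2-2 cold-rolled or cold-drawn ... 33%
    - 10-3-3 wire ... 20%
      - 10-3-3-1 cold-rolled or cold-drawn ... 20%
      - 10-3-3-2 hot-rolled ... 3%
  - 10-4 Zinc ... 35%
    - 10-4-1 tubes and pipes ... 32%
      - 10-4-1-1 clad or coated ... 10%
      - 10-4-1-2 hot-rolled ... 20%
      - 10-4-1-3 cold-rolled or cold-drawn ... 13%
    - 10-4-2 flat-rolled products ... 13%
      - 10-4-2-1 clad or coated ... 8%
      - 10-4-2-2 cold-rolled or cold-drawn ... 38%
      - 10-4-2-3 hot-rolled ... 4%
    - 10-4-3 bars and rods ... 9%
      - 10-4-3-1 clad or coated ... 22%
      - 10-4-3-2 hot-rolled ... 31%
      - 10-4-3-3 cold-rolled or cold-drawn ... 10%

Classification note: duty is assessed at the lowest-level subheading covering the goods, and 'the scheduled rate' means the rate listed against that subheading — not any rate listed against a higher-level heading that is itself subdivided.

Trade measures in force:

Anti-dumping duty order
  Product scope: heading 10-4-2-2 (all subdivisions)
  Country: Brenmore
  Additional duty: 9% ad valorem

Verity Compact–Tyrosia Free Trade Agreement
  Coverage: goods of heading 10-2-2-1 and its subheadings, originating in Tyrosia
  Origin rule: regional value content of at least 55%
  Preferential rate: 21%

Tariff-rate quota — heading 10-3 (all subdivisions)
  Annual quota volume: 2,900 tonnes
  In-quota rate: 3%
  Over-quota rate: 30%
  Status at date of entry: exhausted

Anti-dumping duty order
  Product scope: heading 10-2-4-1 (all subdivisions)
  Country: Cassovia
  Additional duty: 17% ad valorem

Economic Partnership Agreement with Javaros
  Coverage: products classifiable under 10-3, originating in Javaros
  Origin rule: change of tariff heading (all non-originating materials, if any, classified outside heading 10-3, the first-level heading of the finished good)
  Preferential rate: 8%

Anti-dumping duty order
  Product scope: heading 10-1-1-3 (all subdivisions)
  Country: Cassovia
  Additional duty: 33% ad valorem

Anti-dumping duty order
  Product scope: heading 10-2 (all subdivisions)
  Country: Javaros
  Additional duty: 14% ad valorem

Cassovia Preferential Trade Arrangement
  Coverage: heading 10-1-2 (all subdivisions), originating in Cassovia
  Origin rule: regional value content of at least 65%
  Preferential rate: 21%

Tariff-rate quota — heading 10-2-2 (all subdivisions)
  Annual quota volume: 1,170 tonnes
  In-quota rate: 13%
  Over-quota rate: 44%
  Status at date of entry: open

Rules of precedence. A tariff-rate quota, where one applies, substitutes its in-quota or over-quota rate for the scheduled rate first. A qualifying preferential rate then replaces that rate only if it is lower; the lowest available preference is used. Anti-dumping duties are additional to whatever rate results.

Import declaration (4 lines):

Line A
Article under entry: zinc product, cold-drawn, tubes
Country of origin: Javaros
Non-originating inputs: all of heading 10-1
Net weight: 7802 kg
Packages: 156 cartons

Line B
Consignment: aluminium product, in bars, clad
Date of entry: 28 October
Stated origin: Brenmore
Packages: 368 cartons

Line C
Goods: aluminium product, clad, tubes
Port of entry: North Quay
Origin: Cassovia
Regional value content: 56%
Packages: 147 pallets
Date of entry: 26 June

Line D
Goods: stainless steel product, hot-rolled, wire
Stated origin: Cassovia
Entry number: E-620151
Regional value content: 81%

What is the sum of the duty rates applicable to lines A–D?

77%

Line A: zinc → 10-4; tubes → 10-4-1; cold-drawn → 10-4-1-3. Scheduled 13%. Javaros agreement on 10-3: 10-4-1-3 not covered. → 13%.
Line B: aluminium → 10-2; in bars → 10-2-2; clad → 10-2-2-2. Scheduled 23%. quota on 10-2-2 open → in-quota 13%. → 13%.
Line C: aluminium → 10-2; tubes → 10-2-4; clad → 10-2-4-1. Scheduled 23%. Cassovia agreement on 10-1-2: 10-2-4-1 not covered; anti-dumping (Cassovia, 10-2-4-1): +17%; total 23% + 17% = 40%. → 40%.
Line D: stainless steel → 10-1; wire → 10-1-2; hot-rolled → 10-1-2-1. Scheduled 11%. Cassovia agreement on 10-1-2: RVC ≥ 65% → 21% available; preference 21% not lower than 11% → no reduction. → 11%.
Sum: 13% + 13% + 40% + 11% = 77%.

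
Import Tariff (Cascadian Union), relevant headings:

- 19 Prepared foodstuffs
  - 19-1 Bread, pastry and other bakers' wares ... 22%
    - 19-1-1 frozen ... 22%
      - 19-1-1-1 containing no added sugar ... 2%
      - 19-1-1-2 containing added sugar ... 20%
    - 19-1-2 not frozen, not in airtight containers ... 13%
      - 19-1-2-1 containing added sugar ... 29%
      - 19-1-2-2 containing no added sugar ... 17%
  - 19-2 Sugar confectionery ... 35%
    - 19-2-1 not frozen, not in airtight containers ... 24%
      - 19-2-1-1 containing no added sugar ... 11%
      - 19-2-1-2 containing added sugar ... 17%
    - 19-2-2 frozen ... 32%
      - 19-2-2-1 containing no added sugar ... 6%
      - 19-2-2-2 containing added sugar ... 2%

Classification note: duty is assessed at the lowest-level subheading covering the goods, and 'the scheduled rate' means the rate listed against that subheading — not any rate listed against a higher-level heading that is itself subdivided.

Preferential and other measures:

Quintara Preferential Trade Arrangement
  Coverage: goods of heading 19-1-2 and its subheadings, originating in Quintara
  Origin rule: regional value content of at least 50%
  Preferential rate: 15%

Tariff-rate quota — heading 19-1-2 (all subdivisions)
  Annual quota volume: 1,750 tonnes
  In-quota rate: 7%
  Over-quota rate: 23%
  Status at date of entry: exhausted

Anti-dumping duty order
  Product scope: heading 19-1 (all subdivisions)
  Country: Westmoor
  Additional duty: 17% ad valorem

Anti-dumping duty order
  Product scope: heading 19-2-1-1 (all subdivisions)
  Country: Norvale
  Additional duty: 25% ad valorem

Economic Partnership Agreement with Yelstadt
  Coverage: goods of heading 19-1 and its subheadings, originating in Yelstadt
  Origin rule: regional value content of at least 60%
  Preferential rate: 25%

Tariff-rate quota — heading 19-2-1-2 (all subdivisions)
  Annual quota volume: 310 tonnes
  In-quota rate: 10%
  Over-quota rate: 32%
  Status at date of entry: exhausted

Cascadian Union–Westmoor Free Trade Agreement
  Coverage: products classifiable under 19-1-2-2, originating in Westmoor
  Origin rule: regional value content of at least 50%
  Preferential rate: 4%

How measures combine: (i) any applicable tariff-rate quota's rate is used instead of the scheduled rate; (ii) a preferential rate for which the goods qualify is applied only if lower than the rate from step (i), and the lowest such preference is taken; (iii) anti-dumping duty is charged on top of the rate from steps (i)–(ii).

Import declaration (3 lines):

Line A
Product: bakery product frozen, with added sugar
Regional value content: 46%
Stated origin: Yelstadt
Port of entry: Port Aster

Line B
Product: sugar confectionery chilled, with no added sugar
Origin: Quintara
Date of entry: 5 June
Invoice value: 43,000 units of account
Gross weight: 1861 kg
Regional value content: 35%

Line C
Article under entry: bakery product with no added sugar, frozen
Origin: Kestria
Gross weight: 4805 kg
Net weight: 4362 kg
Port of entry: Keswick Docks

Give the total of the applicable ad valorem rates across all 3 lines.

Line A: bakery product → 19-1; frozen → 19-1-1; with added sugar → 19-1-1-2. Scheduled 20%. Yelstadt agreement on 19-1: RVC < 60%. → 20%.
Line B: sugar confectionery → 19-2; chilled → 19-2-1; with no added sugar → 19-2-1-1. Scheduled 11%. Quintara agreement on 19-1-2: 19-2-1-1 not covered. → 11%.
Line C: bakery product → 19-1; frozen → 19-1-1; with no added sugar → 19-1-1-1. Scheduled 2%. No special measure applies. → 2%.
Sum: 20% + 11% + 2% = 33%.

33%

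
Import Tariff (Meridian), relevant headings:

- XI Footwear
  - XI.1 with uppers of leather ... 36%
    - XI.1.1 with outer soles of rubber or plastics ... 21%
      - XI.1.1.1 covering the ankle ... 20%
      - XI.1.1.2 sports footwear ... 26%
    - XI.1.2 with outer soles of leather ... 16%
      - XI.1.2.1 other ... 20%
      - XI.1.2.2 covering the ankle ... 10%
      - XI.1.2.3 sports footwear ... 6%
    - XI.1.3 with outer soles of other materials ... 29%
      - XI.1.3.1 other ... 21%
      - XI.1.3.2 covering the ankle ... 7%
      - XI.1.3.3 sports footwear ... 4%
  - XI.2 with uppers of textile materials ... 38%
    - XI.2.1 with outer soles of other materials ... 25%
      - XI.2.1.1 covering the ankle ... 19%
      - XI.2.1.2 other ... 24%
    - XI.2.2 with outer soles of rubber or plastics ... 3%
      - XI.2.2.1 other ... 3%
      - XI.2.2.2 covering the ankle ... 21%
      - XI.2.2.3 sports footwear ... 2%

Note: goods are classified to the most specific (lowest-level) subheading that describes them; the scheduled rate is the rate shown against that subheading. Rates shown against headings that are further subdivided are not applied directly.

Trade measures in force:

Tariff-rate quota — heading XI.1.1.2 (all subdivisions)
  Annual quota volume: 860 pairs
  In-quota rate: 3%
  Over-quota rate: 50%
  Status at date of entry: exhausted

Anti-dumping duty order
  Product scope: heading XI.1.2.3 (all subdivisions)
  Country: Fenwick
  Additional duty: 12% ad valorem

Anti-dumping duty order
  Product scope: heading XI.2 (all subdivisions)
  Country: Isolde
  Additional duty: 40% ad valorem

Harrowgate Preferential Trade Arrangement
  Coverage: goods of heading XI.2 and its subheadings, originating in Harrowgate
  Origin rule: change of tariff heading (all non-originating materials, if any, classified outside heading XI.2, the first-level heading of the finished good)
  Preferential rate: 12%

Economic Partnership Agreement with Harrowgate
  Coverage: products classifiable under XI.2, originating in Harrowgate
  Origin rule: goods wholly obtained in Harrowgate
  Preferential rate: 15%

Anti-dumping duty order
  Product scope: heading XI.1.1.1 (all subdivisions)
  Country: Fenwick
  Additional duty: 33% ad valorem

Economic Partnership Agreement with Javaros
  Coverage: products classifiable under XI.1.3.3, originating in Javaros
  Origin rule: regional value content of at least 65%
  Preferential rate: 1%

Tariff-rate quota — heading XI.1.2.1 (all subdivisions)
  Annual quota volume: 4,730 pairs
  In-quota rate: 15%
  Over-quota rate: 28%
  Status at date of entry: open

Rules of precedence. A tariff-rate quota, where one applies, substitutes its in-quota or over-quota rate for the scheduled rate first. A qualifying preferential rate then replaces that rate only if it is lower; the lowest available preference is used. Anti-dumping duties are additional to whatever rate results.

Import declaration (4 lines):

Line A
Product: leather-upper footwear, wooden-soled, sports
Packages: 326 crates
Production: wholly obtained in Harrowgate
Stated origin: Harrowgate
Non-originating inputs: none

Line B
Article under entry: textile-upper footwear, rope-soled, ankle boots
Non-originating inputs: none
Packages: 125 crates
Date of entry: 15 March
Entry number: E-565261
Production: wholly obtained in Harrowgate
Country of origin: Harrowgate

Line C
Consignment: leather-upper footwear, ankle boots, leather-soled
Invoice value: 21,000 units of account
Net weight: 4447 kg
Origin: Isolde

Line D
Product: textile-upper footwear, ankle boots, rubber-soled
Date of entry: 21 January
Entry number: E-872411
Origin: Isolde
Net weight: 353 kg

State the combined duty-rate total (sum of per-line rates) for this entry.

Line A: leather-upper → XI.1; wooden-soled → XI.1.3; sports → XI.1.3.3. Scheduled 4%. Harrowgate agreement on XI.2: XI.1.3.3 not covered; Harrowgate agreement on XI.2: XI.1.3.3 not covered. → 4%.
Line B: textile-upper → XI.2; rope-soled → XI.2.1; ankle boots → XI.2.1.1. Scheduled 19%. Harrowgate agreement on XI.2: CTH met → 12% available; Harrowgate agreement on XI.2: wholly obtained → 15% available; preferential 12%. → 12%.
Line C: leather-upper → XI.1; leather-soled → XI.1.2; ankle boots → XI.1.2.2. Scheduled 10%. No special measure applies. → 10%.
Line D: textile-upper → XI.2; rubber-soled → XI.2.2; ankle boots → XI.2.2.2. Scheduled 21%. anti-dumping (Isolde, XI.2): +40%; total 21% + 40% = 61%. → 61%.
Sum: 4% + 12% + 10% + 61% = 87%.

87%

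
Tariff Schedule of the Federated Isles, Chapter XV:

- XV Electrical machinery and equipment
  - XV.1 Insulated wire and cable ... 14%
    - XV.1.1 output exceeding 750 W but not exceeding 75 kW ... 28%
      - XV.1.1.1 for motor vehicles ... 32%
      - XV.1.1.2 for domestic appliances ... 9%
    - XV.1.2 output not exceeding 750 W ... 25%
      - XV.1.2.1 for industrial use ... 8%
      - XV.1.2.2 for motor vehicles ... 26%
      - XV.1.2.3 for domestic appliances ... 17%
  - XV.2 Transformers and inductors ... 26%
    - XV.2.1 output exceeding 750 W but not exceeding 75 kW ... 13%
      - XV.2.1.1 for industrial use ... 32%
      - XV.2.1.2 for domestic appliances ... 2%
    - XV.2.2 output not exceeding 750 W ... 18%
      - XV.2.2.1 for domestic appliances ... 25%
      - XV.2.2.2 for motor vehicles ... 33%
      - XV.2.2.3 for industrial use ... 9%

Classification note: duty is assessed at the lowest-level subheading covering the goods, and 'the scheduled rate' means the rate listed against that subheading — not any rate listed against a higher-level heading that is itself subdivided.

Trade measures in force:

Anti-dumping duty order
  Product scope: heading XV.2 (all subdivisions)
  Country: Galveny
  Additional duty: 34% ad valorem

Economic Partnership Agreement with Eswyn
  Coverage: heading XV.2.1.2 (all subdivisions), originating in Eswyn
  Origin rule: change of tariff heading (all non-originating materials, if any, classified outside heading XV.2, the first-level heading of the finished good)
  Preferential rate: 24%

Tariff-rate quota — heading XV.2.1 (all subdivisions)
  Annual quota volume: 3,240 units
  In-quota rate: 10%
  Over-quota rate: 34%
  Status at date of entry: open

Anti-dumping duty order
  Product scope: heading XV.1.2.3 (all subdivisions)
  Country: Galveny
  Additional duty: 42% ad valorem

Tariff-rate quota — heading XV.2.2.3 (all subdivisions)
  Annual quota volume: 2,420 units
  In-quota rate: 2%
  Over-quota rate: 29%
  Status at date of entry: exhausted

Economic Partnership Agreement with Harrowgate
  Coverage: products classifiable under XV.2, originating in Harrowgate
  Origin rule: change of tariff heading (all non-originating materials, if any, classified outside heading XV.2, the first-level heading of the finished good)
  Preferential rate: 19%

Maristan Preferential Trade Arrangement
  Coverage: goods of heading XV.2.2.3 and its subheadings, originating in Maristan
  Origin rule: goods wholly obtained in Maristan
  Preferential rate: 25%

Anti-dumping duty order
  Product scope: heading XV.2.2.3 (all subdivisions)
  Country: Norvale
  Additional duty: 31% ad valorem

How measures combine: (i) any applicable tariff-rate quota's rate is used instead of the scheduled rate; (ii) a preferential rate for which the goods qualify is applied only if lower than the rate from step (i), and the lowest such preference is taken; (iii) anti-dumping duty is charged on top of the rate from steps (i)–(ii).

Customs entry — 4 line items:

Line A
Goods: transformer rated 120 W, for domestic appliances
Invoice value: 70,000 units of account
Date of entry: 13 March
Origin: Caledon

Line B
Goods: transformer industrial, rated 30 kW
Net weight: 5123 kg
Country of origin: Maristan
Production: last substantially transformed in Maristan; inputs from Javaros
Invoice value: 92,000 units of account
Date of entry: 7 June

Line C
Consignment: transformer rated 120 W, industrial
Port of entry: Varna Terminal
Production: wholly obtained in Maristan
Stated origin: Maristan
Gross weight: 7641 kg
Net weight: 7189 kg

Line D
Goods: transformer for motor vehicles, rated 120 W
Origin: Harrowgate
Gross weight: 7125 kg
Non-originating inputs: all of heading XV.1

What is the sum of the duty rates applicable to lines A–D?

79%

Line A: transformer → XV.2; rated 120 W → XV.2.2; for domestic appliances → XV.2.2.1. Scheduled 25%. No special measure applies. → 25%.
Line B: transformer → XV.2; rated 30 kW → XV.2.1; industrial → XV.2.1.1. Scheduled 32%. quota on XV.2.1 open → in-quota 10%; Maristan agreement on XV.2.2.3: XV.2.1.1 not covered. → 10%.
Line C: transformer → XV.2; rated 120 W → XV.2.2; industrial → XV.2.2.3. Scheduled 9%. quota on XV.2.2.3 exhausted → over-quota 29%; Maristan agreement on XV.2.2.3: wholly obtained → 25% available; preferential 25%. → 25%.
Line D: transformer → XV.2; rated 120 W → XV.2.2; for motor vehicles → XV.2.2.2. Scheduled 33%. Harrowgate agreement on XV.2: CTH met → 19% available; preferential 19%. → 19%.
Sum: 25% + 10% + 25% + 19% = 79%.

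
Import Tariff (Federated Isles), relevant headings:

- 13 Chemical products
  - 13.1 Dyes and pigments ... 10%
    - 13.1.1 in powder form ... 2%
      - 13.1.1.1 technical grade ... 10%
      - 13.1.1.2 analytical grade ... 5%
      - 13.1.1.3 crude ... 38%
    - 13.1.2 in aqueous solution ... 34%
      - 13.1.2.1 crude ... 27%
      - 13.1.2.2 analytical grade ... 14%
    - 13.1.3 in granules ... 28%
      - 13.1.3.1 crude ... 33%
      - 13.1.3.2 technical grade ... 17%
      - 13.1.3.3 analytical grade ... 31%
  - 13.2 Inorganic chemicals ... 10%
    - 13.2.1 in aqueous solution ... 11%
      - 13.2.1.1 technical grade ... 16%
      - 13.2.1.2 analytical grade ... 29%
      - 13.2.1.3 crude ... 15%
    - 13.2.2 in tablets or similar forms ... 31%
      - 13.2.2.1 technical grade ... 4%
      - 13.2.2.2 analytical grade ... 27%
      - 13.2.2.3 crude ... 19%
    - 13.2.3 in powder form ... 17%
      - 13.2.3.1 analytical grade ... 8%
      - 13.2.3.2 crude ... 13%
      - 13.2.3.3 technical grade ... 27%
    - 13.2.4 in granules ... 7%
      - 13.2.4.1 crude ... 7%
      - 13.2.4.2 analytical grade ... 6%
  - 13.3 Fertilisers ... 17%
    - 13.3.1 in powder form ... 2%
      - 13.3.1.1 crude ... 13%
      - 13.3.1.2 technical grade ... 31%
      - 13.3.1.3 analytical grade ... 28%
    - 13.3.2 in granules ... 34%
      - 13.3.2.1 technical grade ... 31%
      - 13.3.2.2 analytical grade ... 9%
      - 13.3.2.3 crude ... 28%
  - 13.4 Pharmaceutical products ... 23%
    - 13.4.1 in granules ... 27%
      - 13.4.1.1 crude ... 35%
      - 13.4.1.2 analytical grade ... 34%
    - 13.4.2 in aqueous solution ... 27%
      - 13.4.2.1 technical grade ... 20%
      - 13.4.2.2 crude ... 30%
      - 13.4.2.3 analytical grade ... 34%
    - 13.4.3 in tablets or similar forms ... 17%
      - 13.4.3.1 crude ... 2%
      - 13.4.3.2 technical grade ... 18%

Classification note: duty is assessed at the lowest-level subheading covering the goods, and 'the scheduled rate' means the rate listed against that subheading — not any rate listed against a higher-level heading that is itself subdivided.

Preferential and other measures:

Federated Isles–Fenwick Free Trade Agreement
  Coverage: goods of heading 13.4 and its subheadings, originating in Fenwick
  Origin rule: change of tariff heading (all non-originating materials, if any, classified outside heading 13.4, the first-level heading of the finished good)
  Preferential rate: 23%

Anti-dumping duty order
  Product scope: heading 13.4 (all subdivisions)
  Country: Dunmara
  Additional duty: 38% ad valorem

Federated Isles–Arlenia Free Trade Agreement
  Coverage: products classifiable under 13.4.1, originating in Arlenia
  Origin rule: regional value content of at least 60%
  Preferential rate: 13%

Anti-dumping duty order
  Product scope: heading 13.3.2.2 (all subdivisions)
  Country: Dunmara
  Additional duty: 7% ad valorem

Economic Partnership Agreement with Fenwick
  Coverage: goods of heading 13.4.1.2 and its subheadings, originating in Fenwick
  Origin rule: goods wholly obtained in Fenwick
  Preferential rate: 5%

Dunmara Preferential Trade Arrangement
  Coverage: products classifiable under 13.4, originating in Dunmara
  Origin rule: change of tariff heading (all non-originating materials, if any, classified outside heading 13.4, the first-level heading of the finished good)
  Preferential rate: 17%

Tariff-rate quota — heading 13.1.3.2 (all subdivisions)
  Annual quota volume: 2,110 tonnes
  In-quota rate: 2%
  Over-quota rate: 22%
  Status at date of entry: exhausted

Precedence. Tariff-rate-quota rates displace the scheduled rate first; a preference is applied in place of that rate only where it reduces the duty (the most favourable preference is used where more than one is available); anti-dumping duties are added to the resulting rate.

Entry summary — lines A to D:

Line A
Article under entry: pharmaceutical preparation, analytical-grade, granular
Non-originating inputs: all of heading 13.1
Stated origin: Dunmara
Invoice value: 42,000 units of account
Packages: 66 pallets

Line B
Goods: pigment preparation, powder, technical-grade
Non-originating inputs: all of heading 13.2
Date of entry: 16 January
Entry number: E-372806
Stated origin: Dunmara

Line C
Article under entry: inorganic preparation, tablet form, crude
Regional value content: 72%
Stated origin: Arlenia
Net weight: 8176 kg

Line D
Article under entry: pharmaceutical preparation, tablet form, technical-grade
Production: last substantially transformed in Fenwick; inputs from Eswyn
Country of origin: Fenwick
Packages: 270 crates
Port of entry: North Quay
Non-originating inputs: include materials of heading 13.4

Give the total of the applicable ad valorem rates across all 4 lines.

Line A: pharmaceutical → 13.4; granular → 13.4.1; analytical-grade → 13.4.1.2. Scheduled 34%. Dunmara agreement on 13.4: CTH met → 17% available; preferential 17%; anti-dumping (Dunmara, 13.4): +38%; total 17% + 38% = 55%. → 55%.
Line B: pigment → 13.1; powder → 13.1.1; technical-grade → 13.1.1.1. Scheduled 10%. Dunmara agreement on 13.4: 13.1.1.1 not covered. → 10%.
Line C: inorganic → 13.2; tablet form → 13.2.2; crude → 13.2.2.3. Scheduled 19%. Arlenia agreement on 13.4.1: 13.2.2.3 not covered. → 19%.
Line D: pharmaceutical → 13.4; tablet form → 13.4.3; technical-grade → 13.4.3.2. Scheduled 18%. Fenwick agreement on 13.4: CTH not met; Fenwick agreement on 13.4.1.2: 13.4.3.2 not covered. → 18%.
Sum: 55% + 10% + 19% + 18% = 102%.

102%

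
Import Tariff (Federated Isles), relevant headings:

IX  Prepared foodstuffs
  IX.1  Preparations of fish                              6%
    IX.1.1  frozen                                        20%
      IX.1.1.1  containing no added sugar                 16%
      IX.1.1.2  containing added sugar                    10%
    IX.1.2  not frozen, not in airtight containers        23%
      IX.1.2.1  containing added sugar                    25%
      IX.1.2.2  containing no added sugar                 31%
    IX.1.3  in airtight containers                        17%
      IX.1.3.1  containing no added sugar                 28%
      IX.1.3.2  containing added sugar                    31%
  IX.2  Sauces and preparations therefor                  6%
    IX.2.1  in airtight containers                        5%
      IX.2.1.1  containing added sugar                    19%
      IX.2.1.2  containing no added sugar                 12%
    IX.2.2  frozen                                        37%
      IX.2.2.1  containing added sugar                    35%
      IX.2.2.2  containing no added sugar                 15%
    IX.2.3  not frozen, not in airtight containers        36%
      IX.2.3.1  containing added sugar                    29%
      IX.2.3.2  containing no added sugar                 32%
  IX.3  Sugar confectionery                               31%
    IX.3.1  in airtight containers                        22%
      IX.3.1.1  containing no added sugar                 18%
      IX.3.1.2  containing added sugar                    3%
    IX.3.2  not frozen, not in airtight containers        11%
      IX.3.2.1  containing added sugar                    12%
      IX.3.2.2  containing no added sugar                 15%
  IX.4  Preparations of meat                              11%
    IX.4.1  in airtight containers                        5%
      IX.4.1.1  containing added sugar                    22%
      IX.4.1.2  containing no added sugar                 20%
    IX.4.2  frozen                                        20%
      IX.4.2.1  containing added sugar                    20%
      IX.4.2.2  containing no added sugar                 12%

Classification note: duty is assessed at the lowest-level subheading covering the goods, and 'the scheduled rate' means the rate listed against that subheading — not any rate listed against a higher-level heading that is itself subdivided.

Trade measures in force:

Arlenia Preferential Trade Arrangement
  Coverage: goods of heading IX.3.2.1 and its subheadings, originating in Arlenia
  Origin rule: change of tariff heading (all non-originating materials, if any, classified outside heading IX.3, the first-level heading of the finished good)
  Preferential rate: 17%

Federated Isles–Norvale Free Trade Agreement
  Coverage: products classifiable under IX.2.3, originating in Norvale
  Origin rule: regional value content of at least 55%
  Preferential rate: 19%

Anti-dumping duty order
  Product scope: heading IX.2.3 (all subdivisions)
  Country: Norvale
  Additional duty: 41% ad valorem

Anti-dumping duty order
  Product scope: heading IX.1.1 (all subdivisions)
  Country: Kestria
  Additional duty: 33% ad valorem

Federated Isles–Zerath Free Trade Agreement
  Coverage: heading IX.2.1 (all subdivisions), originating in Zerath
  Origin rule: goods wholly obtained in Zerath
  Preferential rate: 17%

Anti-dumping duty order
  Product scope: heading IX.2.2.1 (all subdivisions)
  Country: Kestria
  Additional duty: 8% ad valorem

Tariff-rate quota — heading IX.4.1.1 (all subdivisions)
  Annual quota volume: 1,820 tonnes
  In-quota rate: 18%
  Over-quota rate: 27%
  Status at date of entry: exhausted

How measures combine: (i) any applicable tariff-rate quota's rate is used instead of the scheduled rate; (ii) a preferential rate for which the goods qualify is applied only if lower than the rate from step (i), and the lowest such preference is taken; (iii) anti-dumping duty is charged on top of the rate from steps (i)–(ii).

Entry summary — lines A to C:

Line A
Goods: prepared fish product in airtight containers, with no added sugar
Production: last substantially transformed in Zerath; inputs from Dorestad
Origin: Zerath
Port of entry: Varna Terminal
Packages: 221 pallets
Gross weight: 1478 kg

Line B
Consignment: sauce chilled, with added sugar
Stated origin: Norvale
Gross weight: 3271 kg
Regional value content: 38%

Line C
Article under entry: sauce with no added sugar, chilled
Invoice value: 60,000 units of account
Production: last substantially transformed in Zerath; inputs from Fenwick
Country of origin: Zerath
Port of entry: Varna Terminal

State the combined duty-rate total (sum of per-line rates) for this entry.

130%

Line A: prepared fish product → IX.1; in airtight containers → IX.1.3; with no added sugar → IX.1.3.1. Scheduled 28%. Zerath agreement on IX.2.1: IX.1.3.1 not covered. → 28%.
Line B: sauce → IX.2; chilled → IX.2.3; with added sugar → IX.2.3.1. Scheduled 29%. Norvale agreement on IX.2.3: RVC < 55%; anti-dumping (Norvale, IX.2.3): +41%; total 29% + 41% = 70%. → 70%.
Line C: sauce → IX.2; chilled → IX.2.3; with no added sugar → IX.2.3.2. Scheduled 32%. Zerath agreement on IX.2.1: IX.2.3.2 not covered. → 32%.
Sum: 28% + 70% + 32% = 130%.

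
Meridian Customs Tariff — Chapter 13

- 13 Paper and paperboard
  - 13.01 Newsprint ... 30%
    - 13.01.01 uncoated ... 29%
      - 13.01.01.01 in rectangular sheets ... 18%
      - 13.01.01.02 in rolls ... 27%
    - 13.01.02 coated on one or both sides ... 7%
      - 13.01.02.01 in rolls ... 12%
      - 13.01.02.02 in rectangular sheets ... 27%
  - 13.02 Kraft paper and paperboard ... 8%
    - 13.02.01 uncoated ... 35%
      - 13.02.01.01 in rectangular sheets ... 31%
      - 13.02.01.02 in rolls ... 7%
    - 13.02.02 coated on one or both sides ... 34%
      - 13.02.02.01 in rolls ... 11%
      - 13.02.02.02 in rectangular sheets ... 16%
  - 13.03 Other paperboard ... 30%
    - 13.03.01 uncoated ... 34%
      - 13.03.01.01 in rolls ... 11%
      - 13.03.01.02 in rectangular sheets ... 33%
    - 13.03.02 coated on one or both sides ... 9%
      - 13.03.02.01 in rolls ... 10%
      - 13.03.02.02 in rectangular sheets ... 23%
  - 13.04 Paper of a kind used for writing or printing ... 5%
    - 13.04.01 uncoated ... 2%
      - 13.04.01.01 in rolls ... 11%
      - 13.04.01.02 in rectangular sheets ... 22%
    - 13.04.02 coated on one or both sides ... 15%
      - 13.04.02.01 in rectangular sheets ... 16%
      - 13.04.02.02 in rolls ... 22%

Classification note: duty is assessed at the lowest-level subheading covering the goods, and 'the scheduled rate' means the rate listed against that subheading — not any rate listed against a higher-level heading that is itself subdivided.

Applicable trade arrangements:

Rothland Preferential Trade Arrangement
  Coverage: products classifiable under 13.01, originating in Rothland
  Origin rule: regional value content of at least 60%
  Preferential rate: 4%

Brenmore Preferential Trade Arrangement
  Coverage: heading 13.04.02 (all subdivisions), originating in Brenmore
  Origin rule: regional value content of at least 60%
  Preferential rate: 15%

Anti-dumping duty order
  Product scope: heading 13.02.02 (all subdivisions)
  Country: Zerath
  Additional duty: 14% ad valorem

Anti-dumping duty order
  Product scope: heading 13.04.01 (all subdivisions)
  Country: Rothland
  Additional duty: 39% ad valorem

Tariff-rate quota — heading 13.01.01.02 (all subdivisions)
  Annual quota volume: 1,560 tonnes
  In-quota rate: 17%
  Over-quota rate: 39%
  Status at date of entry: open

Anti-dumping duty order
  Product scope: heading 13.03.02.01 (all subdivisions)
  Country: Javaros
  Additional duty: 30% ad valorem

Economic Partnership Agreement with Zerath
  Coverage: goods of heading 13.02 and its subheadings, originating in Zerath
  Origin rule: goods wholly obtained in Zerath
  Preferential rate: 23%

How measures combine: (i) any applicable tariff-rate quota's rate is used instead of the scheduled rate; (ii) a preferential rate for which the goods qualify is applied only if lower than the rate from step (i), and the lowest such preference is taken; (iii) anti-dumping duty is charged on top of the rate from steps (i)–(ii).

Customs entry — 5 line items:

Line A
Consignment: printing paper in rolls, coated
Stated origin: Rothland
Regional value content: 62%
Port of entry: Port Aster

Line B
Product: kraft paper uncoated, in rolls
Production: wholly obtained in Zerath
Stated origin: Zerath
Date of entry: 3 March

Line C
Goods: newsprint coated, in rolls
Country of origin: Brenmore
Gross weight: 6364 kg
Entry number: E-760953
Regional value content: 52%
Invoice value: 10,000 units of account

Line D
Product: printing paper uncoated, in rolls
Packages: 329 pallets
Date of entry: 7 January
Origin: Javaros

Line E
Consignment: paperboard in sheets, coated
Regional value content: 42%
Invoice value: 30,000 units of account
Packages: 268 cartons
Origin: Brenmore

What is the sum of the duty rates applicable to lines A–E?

75%

Line A: printing paper → 13.04; coated → 13.04.02; in rolls → 13.04.02.02. Scheduled 22%. Rothland agreement on 13.01: 13.04.02.02 not covered. → 22%.
Line B: kraft paper → 13.02; uncoated → 13.02.01; in rolls → 13.02.01.02. Scheduled 7%. Zerath agreement on 13.02: wholly obtained → 23% available; preference 23% not lower than 7% → no reduction. → 7%.
Line C: newsprint → 13.01; coated → 13.01.02; in rolls → 13.01.02.01. Scheduled 12%. Brenmore agreement on 13.04.02: 13.01.02.01 not covered. → 12%.
Line D: printing paper → 13.04; uncoated → 13.04.01; in rolls → 13.04.01.01. Scheduled 11%. No special measure applies. → 11%.
Line E: paperboard → 13.03; coated → 13.03.02; in sheets → 13.03.02.02. Scheduled 23%. Brenmore agreement on 13.04.02: 13.03.02.02 not covered. → 23%.
Sum: 22% + 7% + 12% + 11% + 23% = 75%.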